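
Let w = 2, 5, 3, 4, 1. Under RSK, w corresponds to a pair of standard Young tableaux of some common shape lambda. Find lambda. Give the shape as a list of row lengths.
Row-insert each entry into an empty tableau.

After inserting 2: P = [[2]].
After inserting 5: P = [[2, 5]].
After inserting 3: P = [[2, 3], [5]].
After inserting 4: P = [[2, 3, 4], [5]].
After inserting 1: P = [[1, 3, 4], [2], [5]].

The final insertion tableau P = [[1, 3, 4], [2], [5]] has shape [3, 1, 1].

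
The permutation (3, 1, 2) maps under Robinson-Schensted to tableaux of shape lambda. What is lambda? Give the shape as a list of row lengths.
[2, 1]

Row-insert each entry into an empty tableau.

After inserting 3: P = [[3]].
After inserting 1: P = [[1], [3]].
After inserting 2: P = [[1, 2], [3]].

The final insertion tableau P = [[1, 2], [3]] has shape [2, 1].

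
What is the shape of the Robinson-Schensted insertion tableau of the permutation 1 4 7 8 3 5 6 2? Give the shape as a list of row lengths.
[4, 3, 1]

Row-insert each entry into an empty tableau.

After inserting 1: P = [[1]].
After inserting 4: P = [[1, 4]].
After inserting 7: P = [[1, 4, 7]].
After inserting 8: P = [[1, 4, 7, 8]].
After inserting 3: P = [[1, 3, 7, 8], [4]].
After inserting 5: P = [[1, 3, 5, 8], [4, 7]].
After inserting 6: P = [[1, 3, 5, 6], [4, 7, 8]].
After inserting 2: P = [[1, 2, 5, 6], [3, 7, 8], [4]].

The final insertion tableau P = [[1, 2, 5, 6], [3, 7, 8], [4]] has shape [4, 3, 1].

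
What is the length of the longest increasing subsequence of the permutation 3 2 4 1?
2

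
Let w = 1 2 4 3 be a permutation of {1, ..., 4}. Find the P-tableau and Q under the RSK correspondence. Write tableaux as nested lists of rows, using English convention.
P = [[1, 2, 3], [4]], Q = [[1, 2, 3], [4]]

Insert each entry of the permutation into P by Schensted row insertion, recording in Q the position of each new cell.

After inserting 1: P = [[1]].
After inserting 2: P = [[1, 2]].
After inserting 4: P = [[1, 2, 4]].
After inserting 3: P = [[1, 2, 3], [4]].

So P = [[1, 2, 3], [4]], Q = [[1, 2, 3], [4]].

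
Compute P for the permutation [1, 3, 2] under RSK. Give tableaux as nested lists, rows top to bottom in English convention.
Insert 1: appended to row 1. P = [[1]].
Insert 3: appended to row 1. P = [[1, 3]].
Insert 2: 2 bumps 3 from row 1; 3 starts row 2. P = [[1, 2], [3]].

So P = [[1, 2], [3]].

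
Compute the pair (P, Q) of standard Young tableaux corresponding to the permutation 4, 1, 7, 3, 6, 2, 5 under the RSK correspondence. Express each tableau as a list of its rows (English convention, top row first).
Insert each entry of the permutation into P by Schensted row insertion, recording in Q the position of each new cell.

Insert 4: appended to row 1. P = [[4]], Q = [[1]].
Insert 1: 1 bumps 4 from row 1; 4 starts row 2. P = [[1], [4]], Q = [[1], [2]].
Insert 7: appended to row 1. P = [[1, 7], [4]], Q = [[1, 3], [2]].
Insert 3: 3 bumps 7 from row 1; 7 appends to row 2. P = [[1, 3], [4, 7]], Q = [[1, 3], [2, 4]].
Insert 6: appended to row 1. P = [[1, 3, 6], [4, 7]], Q = [[1, 3, 5], [2, 4]].
Insert 2: 2 bumps 3 from row 1; 3 bumps 4 from row 2; 4 starts row 3. P = [[1, 2, 6], [3, 7], [4]], Q = [[1, 3, 5], [2, 4], [6]].
Insert 5: 5 bumps 6 from row 1; 6 bumps 7 from row 2; 7 appends to row 3. P = [[1, 2, 5], [3, 6], [4, 7]], Q = [[1, 3, 5], [2, 4], [6, 7]].

So P = [[1, 2, 5], [3, 6], [4, 7]], Q = [[1, 3, 5], [2, 4], [6, 7]].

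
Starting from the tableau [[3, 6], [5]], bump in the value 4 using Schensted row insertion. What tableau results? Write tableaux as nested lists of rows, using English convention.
In row 1, 4 replaces 6 (the leftmost entry greater than 4); 6 is bumped to row 2. 6 is appended to row 2. The new tableau is [[3, 4], [5, 6]].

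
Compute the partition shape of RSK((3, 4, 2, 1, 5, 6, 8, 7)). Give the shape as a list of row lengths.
Row-insert each entry into an empty tableau.

After inserting 3: P = [[3]].
After inserting 4: P = [[3, 4]].
After inserting 2: P = [[2, 4], [3]].
After inserting 1: P = [[1, 4], [2], [3]].
After inserting 5: P = [[1, 4, 5], [2], [3]].
After inserting 6: P = [[1, 4, 5, 6], [2], [3]].
After inserting 8: P = [[1, 4, 5, 6, 8], [2], [3]].
After inserting 7: P = [[1, 4, 5, 6, 7], [2, 8], [3]].

The final insertion tableau P = [[1, 4, 5, 6, 7], [2, 8], [3]] has shape [5, 2, 1].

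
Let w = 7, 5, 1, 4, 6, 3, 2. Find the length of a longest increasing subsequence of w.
3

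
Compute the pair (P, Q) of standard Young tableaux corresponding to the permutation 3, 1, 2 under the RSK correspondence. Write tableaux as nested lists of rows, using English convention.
Insert each entry of the permutation into P by Schensted row insertion, recording in Q the position of each new cell.

After inserting 3: P = [[3]].
After inserting 1: P = [[1], [3]].
After inserting 2: P = [[1, 2], [3]].

So P = [[1, 2], [3]], Q = [[1, 3], [2]].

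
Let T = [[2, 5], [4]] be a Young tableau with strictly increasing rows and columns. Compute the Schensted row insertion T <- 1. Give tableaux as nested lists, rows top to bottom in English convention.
[[1, 5], [2], [4]]

In row 1, 1 replaces 2 (the leftmost entry greater than 1); 2 is bumped to row 2. In row 2, 2 replaces 4 (the leftmost entry greater than 2); 4 is bumped to row 3. 4 starts a new row 3. The new tableau is [[1, 5], [2], [4]].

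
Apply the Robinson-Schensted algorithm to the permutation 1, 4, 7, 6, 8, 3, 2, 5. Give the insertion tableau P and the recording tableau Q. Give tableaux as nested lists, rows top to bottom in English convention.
Insert each entry of the permutation into P by Schensted row insertion, recording in Q the position of each new cell.

Insert 1: appended to row 1. P = [[1]], Q = [[1]].
Insert 4: appended to row 1. P = [[1, 4]], Q = [[1, 2]].
Insert 7: appended to row 1. P = [[1, 4, 7]], Q = [[1, 2, 3]].
Insert 6: 6 bumps 7 from row 1; 7 starts row 2. P = [[1, 4, 6], [7]], Q = [[1, 2, 3], [4]].
Insert 8: appended to row 1. P = [[1, 4, 6, 8], [7]], Q = [[1, 2, 3, 5], [4]].
Insert 3: 3 bumps 4 from row 1; 4 bumps 7 from row 2; 7 starts row 3. P = [[1, 3, 6, 8], [4], [7]], Q = [[1, 2, 3, 5], [4], [6]].
Insert 2: 2 bumps 3 from row 1; 3 bumps 4 from row 2; 4 bumps 7 from row 3; 7 starts row 4. P = [[1, 2, 6, 8], [3], [4], [7]], Q = [[1, 2, 3, 5], [4], [6], [7]].
Insert 5: 5 bumps 6 from row 1; 6 appends to row 2. P = [[1, 2, 5, 8], [3, 6], [4], [7]], Q = [[1, 2, 3, 5], [4, 8], [6], [7]].

So P = [[1, 2, 5, 8], [3, 6], [4], [7]], Q = [[1, 2, 3, 5], [4, 8], [6], [7]].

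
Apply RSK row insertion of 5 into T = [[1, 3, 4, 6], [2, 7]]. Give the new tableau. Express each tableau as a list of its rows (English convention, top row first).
[[1, 3, 4, 5], [2, 6], [7]]

In row 1, 5 replaces 6 (the leftmost entry greater than 5); 6 is bumped to row 2. In row 2, 6 replaces 7 (the leftmost entry greater than 6); 7 is bumped to row 3. 7 starts a new row 3. The new tableau is [[1, 3, 4, 5], [2, 6], [7]].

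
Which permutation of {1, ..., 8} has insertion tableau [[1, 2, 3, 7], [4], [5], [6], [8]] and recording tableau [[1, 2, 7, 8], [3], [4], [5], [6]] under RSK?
Reverse the RSK construction: for i from n down to 1, find the cell of Q containing i, remove the entry at that cell from P, and reverse-bump it up through P; the value ejected from row 1 is w(i).

Step i=8: Q has 8 at row 1, column 4; remove that cell from P, ejecting 7. So w(8) = 7. P is now [[1, 2, 3], [4], [5], [6], [8]].
Step i=7: Q has 7 at row 1, column 3; remove that cell from P, ejecting 3. So w(7) = 3. P is now [[1, 2], [4], [5], [6], [8]].
Step i=6: Q has 6 at row 5, column 1; remove 8 from row 5 of P and reverse-bump: 8 enters row 4 and ejects 6; 6 enters row 3 and ejects 5; 5 enters row 2 and ejects 4; 4 enters row 1 and ejects 2. So w(6) = 2. P is now [[1, 4], [5], [6], [8]].
Step i=5: Q has 5 at row 4, column 1; remove 8 from row 4 of P and reverse-bump: 8 enters row 3 and ejects 6; 6 enters row 2 and ejects 5; 5 enters row 1 and ejects 4. So w(5) = 4. P is now [[1, 5], [6], [8]].
Step i=4: Q has 4 at row 3, column 1; remove 8 from row 3 of P and reverse-bump: 8 enters row 2 and ejects 6; 6 enters row 1 and ejects 5. So w(4) = 5. P is now [[1, 6], [8]].
Step i=3: Q has 3 at row 2, column 1; remove 8 from row 2 of P and reverse-bump: 8 enters row 1 and ejects 6. So w(3) = 6. P is now [[1, 8]].
Step i=2: Q has 2 at row 1, column 2; remove that cell from P, ejecting 8. So w(2) = 8. P is now [[1]].
Step i=1: Q has 1 at row 1, column 1; remove that cell from P, ejecting 1. So w(1) = 1. P is now [].

So w = 1 8 6 5 4 2 3 7.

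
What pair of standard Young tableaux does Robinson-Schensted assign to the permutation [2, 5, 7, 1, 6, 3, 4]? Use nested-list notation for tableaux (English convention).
Insert each entry of the permutation into P by Schensted row insertion, recording in Q the position of each new cell.

Insert 2: appended to row 1. P = [[2]], Q = [[1]].
Insert 5: appended to row 1. P = [[2, 5]], Q = [[1, 2]].
Insert 7: appended to row 1. P = [[2, 5, 7]], Q = [[1, 2, 3]].
Insert 1: 1 bumps 2 from row 1; 2 starts row 2. P = [[1, 5, 7], [2]], Q = [[1, 2, 3], [4]].
Insert 6: 6 bumps 7 from row 1; 7 appends to row 2. P = [[1, 5, 6], [2, 7]], Q = [[1, 2, 3], [4, 5]].
Insert 3: 3 bumps 5 from row 1; 5 bumps 7 from row 2; 7 starts row 3. P = [[1, 3, 6], [2, 5], [7]], Q = [[1, 2, 3], [4, 5], [6]].
Insert 4: 4 bumps 6 from row 1; 6 appends to row 2. P = [[1, 3, 4], [2, 5, 6], [7]], Q = [[1, 2, 3], [4, 5, 7], [6]].

So P = [[1, 3, 4], [2, 5, 6], [7]], Q = [[1, 2, 3], [4, 5, 7], [6]].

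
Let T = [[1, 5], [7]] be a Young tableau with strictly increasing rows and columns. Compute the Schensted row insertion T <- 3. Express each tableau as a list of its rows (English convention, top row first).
In row 1, 3 replaces 5 (the leftmost entry greater than 3); 5 is bumped to row 2. In row 2, 5 replaces 7 (the leftmost entry greater than 5); 7 is bumped to row 3. 7 starts a new row 3. The new tableau is [[1, 3], [5], [7]].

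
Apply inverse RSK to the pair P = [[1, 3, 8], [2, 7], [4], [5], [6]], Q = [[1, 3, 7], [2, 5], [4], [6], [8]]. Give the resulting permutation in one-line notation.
6 5 7 2 4 3 8 1

Reverse RSK: for i = n, n-1, ..., 1, locate i in Q, remove the corresponding corner cell from P, and reverse-bump its entry up through P; the value ejected from row 1 is w(i).

So w = 6 5 7 2 4 3 8 1.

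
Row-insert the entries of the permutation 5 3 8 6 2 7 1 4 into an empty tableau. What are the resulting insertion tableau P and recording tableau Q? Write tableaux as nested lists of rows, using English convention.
Insert each entry of the permutation into P by Schensted row insertion, recording in Q the position of each new cell.

Insert 5: appended to row 1. P = [[5]].
Insert 3: 3 bumps 5 from row 1; 5 starts row 2. P = [[3], [5]].
Insert 8: appended to row 1. P = [[3, 8], [5]].
Insert 6: 6 bumps 8 from row 1; 8 appends to row 2. P = [[3, 6], [5, 8]].
Insert 2: 2 bumps 3 from row 1; 3 bumps 5 from row 2; 5 starts row 3. P = [[2, 6], [3, 8], [5]].
Insert 7: appended to row 1. P = [[2, 6, 7], [3, 8], [5]].
Insert 1: 1 bumps 2 from row 1; 2 bumps 3 from row 2; 3 bumps 5 from row 3; 5 starts row 4. P = [[1, 6, 7], [2, 8], [3], [5]].
Insert 4: 4 bumps 6 from row 1; 6 bumps 8 from row 2; 8 appends to row 3. P = [[1, 4, 7], [2, 6], [3, 8], [5]].

So P = [[1, 4, 7], [2, 6], [3, 8], [5]], Q = [[1, 3, 6], [2, 4], [5, 8], [7]].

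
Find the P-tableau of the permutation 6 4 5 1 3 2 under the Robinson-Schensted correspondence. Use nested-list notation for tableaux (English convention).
P = [[1, 2], [3, 5], [4], [6]]

After inserting 6: P = [[6]].
After inserting 4: P = [[4], [6]].
After inserting 5: P = [[4, 5], [6]].
After inserting 1: P = [[1, 5], [4], [6]].
After inserting 3: P = [[1, 3], [4, 5], [6]].
After inserting 2: P = [[1, 2], [3, 5], [4], [6]].

So P = [[1, 2], [3, 5], [4], [6]].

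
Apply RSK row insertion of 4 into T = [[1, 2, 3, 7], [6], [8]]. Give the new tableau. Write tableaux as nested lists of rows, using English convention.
[[1, 2, 3, 4], [6, 7], [8]]

In row 1, 4 replaces 7 (the leftmost entry greater than 4); 7 is bumped to row 2. 7 is appended to row 2. The new tableau is [[1, 2, 3, 4], [6, 7], [8]].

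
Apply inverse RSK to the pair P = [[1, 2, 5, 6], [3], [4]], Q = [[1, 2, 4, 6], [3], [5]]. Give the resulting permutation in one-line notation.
1 4 3 5 2 6

Reverse the RSK construction: for i from n down to 1, find the cell of Q containing i, remove the entry at that cell from P, and reverse-bump it up through P; the value ejected from row 1 is w(i).

Step i=6: Q has 6 at row 1, column 4; remove that cell from P, ejecting 6. So w(6) = 6. P is now [[1, 2, 5], [3], [4]].
Step i=5: Q has 5 at row 3, column 1; remove 4 from row 3 of P and reverse-bump: 4 enters row 2 and ejects 3; 3 enters row 1 and ejects 2. So w(5) = 2. P is now [[1, 3, 5], [4]].
Step i=4: Q has 4 at row 1, column 3; remove that cell from P, ejecting 5. So w(4) = 5. P is now [[1, 3], [4]].
Step i=3: Q has 3 at row 2, column 1; remove 4 from row 2 of P and reverse-bump: 4 enters row 1 and ejects 3. So w(3) = 3. P is now [[1, 4]].
Step i=2: Q has 2 at row 1, column 2; remove that cell from P, ejecting 4. So w(2) = 4. P is now [[1]].
Step i=1: Q has 1 at row 1, column 1; remove that cell from P, ejecting 1. So w(1) = 1. P is now [].

So w = 1 4 3 5 2 6.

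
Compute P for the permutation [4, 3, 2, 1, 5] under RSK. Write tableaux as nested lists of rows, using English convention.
P = [[1, 5], [2], [3], [4]]

After inserting 4: P = [[4]].
After inserting 3: P = [[3], [4]].
After inserting 2: P = [[2], [3], [4]].
After inserting 1: P = [[1], [2], [3], [4]].
After inserting 5: P = [[1, 5], [2], [3], [4]].

So P = [[1, 5], [2], [3], [4]].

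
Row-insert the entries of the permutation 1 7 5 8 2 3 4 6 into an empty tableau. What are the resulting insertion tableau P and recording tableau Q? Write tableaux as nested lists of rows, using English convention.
P = [[1, 2, 3, 4, 6], [5, 8], [7]], Q = [[1, 2, 4, 7, 8], [3, 6], [5]]

Insert each entry of the permutation into P by Schensted row insertion, recording in Q the position of each new cell.

Insert 1: appended to row 1. P = [[1]], Q = [[1]].
Insert 7: appended to row 1. P = [[1, 7]], Q = [[1, 2]].
Insert 5: 5 bumps 7 from row 1; 7 starts row 2. P = [[1, 5], [7]], Q = [[1, 2], [3]].
Insert 8: appended to row 1. P = [[1, 5, 8], [7]], Q = [[1, 2, 4], [3]].
Insert 2: 2 bumps 5 from row 1; 5 bumps 7 from row 2; 7 starts row 3. P = [[1, 2, 8], [5], [7]], Q = [[1, 2, 4], [3], [5]].
Insert 3: 3 bumps 8 from row 1; 8 appends to row 2. P = [[1, 2, 3], [5, 8], [7]], Q = [[1, 2, 4], [3, 6], [5]].
Insert 4: appended to row 1. P = [[1, 2, 3, 4], [5, 8], [7]], Q = [[1, 2, 4, 7], [3, 6], [5]].
Insert 6: appended to row 1. P = [[1, 2, 3, 4, 6], [5, 8], [7]], Q = [[1, 2, 4, 7, 8], [3, 6], [5]].

So P = [[1, 2, 3, 4, 6], [5, 8], [7]], Q = [[1, 2, 4, 7, 8], [3, 6], [5]].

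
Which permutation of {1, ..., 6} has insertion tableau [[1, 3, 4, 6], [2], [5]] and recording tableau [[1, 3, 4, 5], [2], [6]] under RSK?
Reverse the RSK construction: for i from n down to 1, find the cell of Q containing i, remove the entry at that cell from P, and reverse-bump it up through P; the value ejected from row 1 is w(i).

Step i=6: Q has 6 at row 3, column 1; remove 5 from row 3 of P and reverse-bump: 5 enters row 2 and ejects 2; 2 enters row 1 and ejects 1. So w(6) = 1. P is now [[2, 3, 4, 6], [5]].
Step i=5: Q has 5 at row 1, column 4; remove that cell from P, ejecting 6. So w(5) = 6. P is now [[2, 3, 4], [5]].
Step i=4: Q has 4 at row 1, column 3; remove that cell from P, ejecting 4. So w(4) = 4. P is now [[2, 3], [5]].
Step i=3: Q has 3 at row 1, column 2; remove that cell from P, ejecting 3. So w(3) = 3. P is now [[2], [5]].
Step i=2: Q has 2 at row 2, column 1; remove 5 from row 2 of P and reverse-bump: 5 enters row 1 and ejects 2. So w(2) = 2. P is now [[5]].
Step i=1: Q has 1 at row 1, column 1; remove that cell from P, ejecting 5. So w(1) = 5. P is now [].

So w = 5 2 3 4 6 1.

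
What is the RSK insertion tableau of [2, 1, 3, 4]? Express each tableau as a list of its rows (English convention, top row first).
P = [[1, 3, 4], [2]]

After inserting 2: P = [[2]].
After inserting 1: P = [[1], [2]].
After inserting 3: P = [[1, 3], [2]].
After inserting 4: P = [[1, 3, 4], [2]].

So P = [[1, 3, 4], [2]].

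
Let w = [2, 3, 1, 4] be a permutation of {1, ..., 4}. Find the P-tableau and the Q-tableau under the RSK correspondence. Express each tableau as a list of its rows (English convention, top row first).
Insert each entry of the permutation into P by Schensted row insertion, recording in Q the position of each new cell.

Insert 2: appended to row 1. P = [[2]].
Insert 3: appended to row 1. P = [[2, 3]].
Insert 1: 1 bumps 2 from row 1; 2 starts row 2. P = [[1, 3], [2]].
Insert 4: appended to row 1. P = [[1, 3, 4], [2]].

So P = [[1, 3, 4], [2]], Q = [[1, 2, 4], [3]].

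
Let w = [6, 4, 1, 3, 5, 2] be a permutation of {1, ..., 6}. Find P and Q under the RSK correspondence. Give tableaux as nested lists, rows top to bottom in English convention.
Insert each entry of the permutation into P by Schensted row insertion, recording in Q the position of each new cell.

Insert 6: appended to row 1. P = [[6]].
Insert 4: 4 bumps 6 from row 1; 6 starts row 2. P = [[4], [6]].
Insert 1: 1 bumps 4 from row 1; 4 bumps 6 from row 2; 6 starts row 3. P = [[1], [4], [6]].
Insert 3: appended to row 1. P = [[1, 3], [4], [6]].
Insert 5: appended to row 1. P = [[1, 3, 5], [4], [6]].
Insert 2: 2 bumps 3 from row 1; 3 bumps 4 from row 2; 4 bumps 6 from row 3; 6 starts row 4. P = [[1, 2, 5], [3], [4], [6]].

So P = [[1, 2, 5], [3], [4], [6]], Q = [[1, 4, 5], [2], [3], [6]].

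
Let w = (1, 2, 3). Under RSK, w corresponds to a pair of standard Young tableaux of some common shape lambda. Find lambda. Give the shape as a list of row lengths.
RSK row insertion gives P = [[1, 2, 3]], which has shape [3].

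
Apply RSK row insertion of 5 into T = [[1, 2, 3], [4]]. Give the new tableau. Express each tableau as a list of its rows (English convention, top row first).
5 is larger than every entry of row 1, so it is appended to row 1. The new tableau is [[1, 2, 3, 5], [4]].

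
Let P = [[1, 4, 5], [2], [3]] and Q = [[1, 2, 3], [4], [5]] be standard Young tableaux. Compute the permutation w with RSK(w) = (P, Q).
3 4 5 2 1

Reverse the RSK construction: for i from n down to 1, find the cell of Q containing i, remove the entry at that cell from P, and reverse-bump it up through P; the value ejected from row 1 is w(i).

Step i=5: Q has 5 at row 3, column 1; remove 3 from row 3 of P and reverse-bump: 3 enters row 2 and ejects 2; 2 enters row 1 and ejects 1. So w(5) = 1. P is now [[2, 4, 5], [3]].
Step i=4: Q has 4 at row 2, column 1; remove 3 from row 2 of P and reverse-bump: 3 enters row 1 and ejects 2. So w(4) = 2. P is now [[3, 4, 5]].
Step i=3: Q has 3 at row 1, column 3; remove that cell from P, ejecting 5. So w(3) = 5. P is now [[3, 4]].
Step i=2: Q has 2 at row 1, column 2; remove that cell from P, ejecting 4. So w(2) = 4. P is now [[3]].
Step i=1: Q has 1 at row 1, column 1; remove that cell from P, ejecting 3. So w(1) = 3. P is now [].

So w = 3 4 5 2 1.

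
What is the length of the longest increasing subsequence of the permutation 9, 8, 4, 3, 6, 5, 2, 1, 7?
3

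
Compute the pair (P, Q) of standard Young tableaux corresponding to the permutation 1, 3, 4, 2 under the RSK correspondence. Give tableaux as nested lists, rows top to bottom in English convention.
P = [[1, 2, 4], [3]], Q = [[1, 2, 3], [4]]

Insert each entry of the permutation into P by Schensted row insertion, recording in Q the position of each new cell.

Insert 1: appended to row 1. P = [[1]].
Insert 3: appended to row 1. P = [[1, 3]].
Insert 4: appended to row 1. P = [[1, 3, 4]].
Insert 2: 2 bumps 3 from row 1; 3 starts row 2. P = [[1, 2, 4], [3]].

So P = [[1, 2, 4], [3]], Q = [[1, 2, 3], [4]].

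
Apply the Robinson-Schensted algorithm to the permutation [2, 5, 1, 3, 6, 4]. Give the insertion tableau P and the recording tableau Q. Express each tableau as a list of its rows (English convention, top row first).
Insert each entry of the permutation into P by Schensted row insertion, recording in Q the position of each new cell.

Insert 2: appended to row 1. P = [[2]], Q = [[1]].
Insert 5: appended to row 1. P = [[2, 5]], Q = [[1, 2]].
Insert 1: 1 bumps 2 from row 1; 2 starts row 2. P = [[1, 5], [2]], Q = [[1, 2], [3]].
Insert 3: 3 bumps 5 from row 1; 5 appends to row 2. P = [[1, 3], [2, 5]], Q = [[1, 2], [3, 4]].
Insert 6: appended to row 1. P = [[1, 3, 6], [2, 5]], Q = [[1, 2, 5], [3, 4]].
Insert 4: 4 bumps 6 from row 1; 6 appends to row 2. P = [[1, 3, 4], [2, 5, 6]], Q = [[1, 2, 5], [3, 4, 6]].

So P = [[1, 3, 4], [2, 5, 6]], Q = [[1, 2, 5], [3, 4, 6]].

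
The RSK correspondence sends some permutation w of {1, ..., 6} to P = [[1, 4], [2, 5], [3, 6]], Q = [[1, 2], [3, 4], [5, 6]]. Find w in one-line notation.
Reverse the RSK construction: for i from n down to 1, find the cell of Q containing i, remove the entry at that cell from P, and reverse-bump it up through P; the value ejected from row 1 is w(i).

Step i=6: Q has 6 at row 3, column 2; remove 6 from row 3 of P and reverse-bump: 6 enters row 2 and ejects 5; 5 enters row 1 and ejects 4. So w(6) = 4. P is now [[1, 5], [2, 6], [3]].
Step i=5: Q has 5 at row 3, column 1; remove 3 from row 3 of P and reverse-bump: 3 enters row 2 and ejects 2; 2 enters row 1 and ejects 1. So w(5) = 1. P is now [[2, 5], [3, 6]].
Step i=4: Q has 4 at row 2, column 2; remove 6 from row 2 of P and reverse-bump: 6 enters row 1 and ejects 5. So w(4) = 5. P is now [[2, 6], [3]].
Step i=3: Q has 3 at row 2, column 1; remove 3 from row 2 of P and reverse-bump: 3 enters row 1 and ejects 2. So w(3) = 2. P is now [[3, 6]].
Step i=2: Q has 2 at row 1, column 2; remove that cell from P, ejecting 6. So w(2) = 6. P is now [[3]].
Step i=1: Q has 1 at row 1, column 1; remove that cell from P, ejecting 3. So w(1) = 3. P is now [].

So w = 3 6 2 5 1 4.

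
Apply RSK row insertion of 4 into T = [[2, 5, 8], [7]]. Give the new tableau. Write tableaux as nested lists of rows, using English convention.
In row 1, 4 replaces 5 (the leftmost entry greater than 4); 5 is bumped to row 2. In row 2, 5 replaces 7 (the leftmost entry greater than 5); 7 is bumped to row 3. 7 starts a new row 3. The new tableau is [[2, 4, 8], [5], [7]].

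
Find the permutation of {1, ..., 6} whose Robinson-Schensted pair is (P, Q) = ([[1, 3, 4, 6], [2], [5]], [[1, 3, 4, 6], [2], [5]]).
Reverse the RSK construction: for i from n down to 1, find the cell of Q containing i, remove the entry at that cell from P, and reverse-bump it up through P; the value ejected from row 1 is w(i).

Step i=6: Q has 6 at row 1, column 4; remove that cell from P, ejecting 6. So w(6) = 6. P is now [[1, 3, 4], [2], [5]].
Step i=5: Q has 5 at row 3, column 1; remove 5 from row 3 of P and reverse-bump: 5 enters row 2 and ejects 2; 2 enters row 1 and ejects 1. So w(5) = 1. P is now [[2, 3, 4], [5]].
Step i=4: Q has 4 at row 1, column 3; remove that cell from P, ejecting 4. So w(4) = 4. P is now [[2, 3], [5]].
Step i=3: Q has 3 at row 1, column 2; remove that cell from P, ejecting 3. So w(3) = 3. P is now [[2], [5]].
Step i=2: Q has 2 at row 2, column 1; remove 5 from row 2 of P and reverse-bump: 5 enters row 1 and ejects 2. So w(2) = 2. P is now [[5]].
Step i=1: Q has 1 at row 1, column 1; remove that cell from P, ejecting 5. So w(1) = 5. P is now [].

So w = 5 2 3 4 1 6.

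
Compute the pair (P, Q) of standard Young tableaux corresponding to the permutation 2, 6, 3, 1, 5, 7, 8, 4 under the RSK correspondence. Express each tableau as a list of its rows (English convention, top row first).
P = [[1, 3, 4, 7, 8], [2, 5], [6]], Q = [[1, 2, 5, 6, 7], [3, 8], [4]]

Insert each entry of the permutation into P by Schensted row insertion, recording in Q the position of each new cell.

Insert 2: appended to row 1. P = [[2]], Q = [[1]].
Insert 6: appended to row 1. P = [[2, 6]], Q = [[1, 2]].
Insert 3: 3 bumps 6 from row 1; 6 starts row 2. P = [[2, 3], [6]], Q = [[1, 2], [3]].
Insert 1: 1 bumps 2 from row 1; 2 bumps 6 from row 2; 6 starts row 3. P = [[1, 3], [2], [6]], Q = [[1, 2], [3], [4]].
Insert 5: appended to row 1. P = [[1, 3, 5], [2], [6]], Q = [[1, 2, 5], [3], [4]].
Insert 7: appended to row 1. P = [[1, 3, 5, 7], [2], [6]], Q = [[1, 2, 5, 6], [3], [4]].
Insert 8: appended to row 1. P = [[1, 3, 5, 7, 8], [2], [6]], Q = [[1, 2, 5, 6, 7], [3], [4]].
Insert 4: 4 bumps 5 from row 1; 5 appends to row 2. P = [[1, 3, 4, 7, 8], [2, 5], [6]], Q = [[1, 2, 5, 6, 7], [3, 8], [4]].

So P = [[1, 3, 4, 7, 8], [2, 5], [6]], Q = [[1, 2, 5, 6, 7], [3, 8], [4]].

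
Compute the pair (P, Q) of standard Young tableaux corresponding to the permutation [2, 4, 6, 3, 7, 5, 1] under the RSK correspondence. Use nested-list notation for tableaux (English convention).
Insert each entry of the permutation into P by Schensted row insertion, recording in Q the position of each new cell.

Insert 2: appended to row 1. P = [[2]].
Insert 4: appended to row 1. P = [[2, 4]].
Insert 6: appended to row 1. P = [[2, 4, 6]].
Insert 3: 3 bumps 4 from row 1; 4 starts row 2. P = [[2, 3, 6], [4]].
Insert 7: appended to row 1. P = [[2, 3, 6, 7], [4]].
Insert 5: 5 bumps 6 from row 1; 6 appends to row 2. P = [[2, 3, 5, 7], [4, 6]].
Insert 1: 1 bumps 2 from row 1; 2 bumps 4 from row 2; 4 starts row 3. P = [[1, 3, 5, 7], [2, 6], [4]].

So P = [[1, 3, 5, 7], [2, 6], [4]], Q = [[1, 2, 3, 5], [4, 6], [7]].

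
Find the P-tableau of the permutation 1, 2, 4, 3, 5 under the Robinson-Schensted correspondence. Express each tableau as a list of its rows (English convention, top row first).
P = [[1, 2, 3, 5], [4]]

Insert 1: appended to row 1. P = [[1]].
Insert 2: appended to row 1. P = [[1, 2]].
Insert 4: appended to row 1. P = [[1, 2, 4]].
Insert 3: 3 bumps 4 from row 1; 4 starts row 2. P = [[1, 2, 3], [4]].
Insert 5: appended to row 1. P = [[1, 2, 3, 5], [4]].

So P = [[1, 2, 3, 5], [4]].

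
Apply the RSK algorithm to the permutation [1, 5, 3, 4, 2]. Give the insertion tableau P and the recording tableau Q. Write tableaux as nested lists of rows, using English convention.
P = [[1, 2, 4], [3], [5]], Q = [[1, 2, 4], [3], [5]]

Insert each entry of the permutation into P by Schensted row insertion, recording in Q the position of each new cell.

Insert 1: appended to row 1. P = [[1]], Q = [[1]].
Insert 5: appended to row 1. P = [[1, 5]], Q = [[1, 2]].
Insert 3: 3 bumps 5 from row 1; 5 starts row 2. P = [[1, 3], [5]], Q = [[1, 2], [3]].
Insert 4: appended to row 1. P = [[1, 3, 4], [5]], Q = [[1, 2, 4], [3]].
Insert 2: 2 bumps 3 from row 1; 3 bumps 5 from row 2; 5 starts row 3. P = [[1, 2, 4], [3], [5]], Q = [[1, 2, 4], [3], [5]].

So P = [[1, 2, 4], [3], [5]], Q = [[1, 2, 4], [3], [5]].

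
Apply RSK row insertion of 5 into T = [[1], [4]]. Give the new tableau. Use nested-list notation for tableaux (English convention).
5 is larger than every entry of row 1, so it is appended to row 1. The new tableau is [[1, 5], [4]].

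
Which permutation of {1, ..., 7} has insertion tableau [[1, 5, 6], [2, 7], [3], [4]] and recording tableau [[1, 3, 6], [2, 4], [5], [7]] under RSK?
Reverse the RSK construction: for i from n down to 1, find the cell of Q containing i, remove the entry at that cell from P, and reverse-bump it up through P; the value ejected from row 1 is w(i).

Step i=7: Q has 7 at row 4, column 1; remove 4 from row 4 of P and reverse-bump: 4 enters row 3 and ejects 3; 3 enters row 2 and ejects 2; 2 enters row 1 and ejects 1. So w(7) = 1. P is now [[2, 5, 6], [3, 7], [4]].
Step i=6: Q has 6 at row 1, column 3; remove that cell from P, ejecting 6. So w(6) = 6. P is now [[2, 5], [3, 7], [4]].
Step i=5: Q has 5 at row 3, column 1; remove 4 from row 3 of P and reverse-bump: 4 enters row 2 and ejects 3; 3 enters row 1 and ejects 2. So w(5) = 2. P is now [[3, 5], [4, 7]].
Step i=4: Q has 4 at row 2, column 2; remove 7 from row 2 of P and reverse-bump: 7 enters row 1 and ejects 5. So w(4) = 5. P is now [[3, 7], [4]].
Step i=3: Q has 3 at row 1, column 2; remove that cell from P, ejecting 7. So w(3) = 7. P is now [[3], [4]].
Step i=2: Q has 2 at row 2, column 1; remove 4 from row 2 of P and reverse-bump: 4 enters row 1 and ejects 3. So w(2) = 3. P is now [[4]].
Step i=1: Q has 1 at row 1, column 1; remove that cell from P, ejecting 4. So w(1) = 4. P is now [].

So w = 4 3 7 5 2 6 1.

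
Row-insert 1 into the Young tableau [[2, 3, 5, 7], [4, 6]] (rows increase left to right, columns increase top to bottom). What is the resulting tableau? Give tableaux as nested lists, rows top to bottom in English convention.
[[1, 3, 5, 7], [2, 6], [4]]

In row 1, 1 replaces 2 (the leftmost entry greater than 1); 2 is bumped to row 2. In row 2, 2 replaces 4 (the leftmost entry greater than 2); 4 is bumped to row 3. 4 starts a new row 3. The new tableau is [[1, 3, 5, 7], [2, 6], [4]].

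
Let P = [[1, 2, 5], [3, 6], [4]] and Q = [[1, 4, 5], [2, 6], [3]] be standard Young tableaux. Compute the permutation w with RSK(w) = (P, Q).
Reverse the RSK construction: for i from n down to 1, find the cell of Q containing i, remove the entry at that cell from P, and reverse-bump it up through P; the value ejected from row 1 is w(i).

Step i=6: Q has 6 at row 2, column 2; remove 6 from row 2 of P and reverse-bump: 6 enters row 1 and ejects 5. So w(6) = 5. P is now [[1, 2, 6], [3], [4]].
Step i=5: Q has 5 at row 1, column 3; remove that cell from P, ejecting 6. So w(5) = 6. P is now [[1, 2], [3], [4]].
Step i=4: Q has 4 at row 1, column 2; remove that cell from P, ejecting 2. So w(4) = 2. P is now [[1], [3], [4]].
Step i=3: Q has 3 at row 3, column 1; remove 4 from row 3 of P and reverse-bump: 4 enters row 2 and ejects 3; 3 enters row 1 and ejects 1. So w(3) = 1. P is now [[3], [4]].
Step i=2: Q has 2 at row 2, column 1; remove 4 from row 2 of P and reverse-bump: 4 enters row 1 and ejects 3. So w(2) = 3. P is now [[4]].
Step i=1: Q has 1 at row 1, column 1; remove that cell from P, ejecting 4. So w(1) = 4. P is now [].

So w = 4 3 1 2 6 5.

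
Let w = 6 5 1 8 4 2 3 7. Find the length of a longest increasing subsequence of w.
4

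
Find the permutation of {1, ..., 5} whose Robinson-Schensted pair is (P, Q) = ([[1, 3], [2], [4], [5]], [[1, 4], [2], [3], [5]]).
Reverse the RSK construction: for i from n down to 1, find the cell of Q containing i, remove the entry at that cell from P, and reverse-bump it up through P; the value ejected from row 1 is w(i).

Step i=5: Q has 5 at row 4, column 1; remove 5 from row 4 of P and reverse-bump: 5 enters row 3 and ejects 4; 4 enters row 2 and ejects 2; 2 enters row 1 and ejects 1. So w(5) = 1. P is now [[2, 3], [4], [5]].
Step i=4: Q has 4 at row 1, column 2; remove that cell from P, ejecting 3. So w(4) = 3. P is now [[2], [4], [5]].
Step i=3: Q has 3 at row 3, column 1; remove 5 from row 3 of P and reverse-bump: 5 enters row 2 and ejects 4; 4 enters row 1 and ejects 2. So w(3) = 2. P is now [[4], [5]].
Step i=2: Q has 2 at row 2, column 1; remove 5 from row 2 of P and reverse-bump: 5 enters row 1 and ejects 4. So w(2) = 4. P is now [[5]].
Step i=1: Q has 1 at row 1, column 1; remove that cell from P, ejecting 5. So w(1) = 5. P is now [].

So w = 5 4 2 3 1.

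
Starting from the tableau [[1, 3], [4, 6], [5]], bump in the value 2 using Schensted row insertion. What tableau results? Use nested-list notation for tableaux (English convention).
[[1, 2], [3, 6], [4], [5]]

In row 1, 2 replaces 3 (the leftmost entry greater than 2); 3 is bumped to row 2. In row 2, 3 replaces 4 (the leftmost entry greater than 3); 4 is bumped to row 3. In row 3, 4 replaces 5 (the leftmost entry greater than 4); 5 is bumped to row 4. 5 starts a new row 4. The new tableau is [[1, 2], [3, 6], [4], [5]].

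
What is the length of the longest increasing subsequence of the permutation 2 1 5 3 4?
3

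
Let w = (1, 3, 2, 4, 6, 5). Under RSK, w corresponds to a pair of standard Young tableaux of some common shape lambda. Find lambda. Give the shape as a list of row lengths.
Row-insert each entry into an empty tableau.

After inserting 1: P = [[1]].
After inserting 3: P = [[1, 3]].
After inserting 2: P = [[1, 2], [3]].
After inserting 4: P = [[1, 2, 4], [3]].
After inserting 6: P = [[1, 2, 4, 6], [3]].
After inserting 5: P = [[1, 2, 4, 5], [3, 6]].

The final insertion tableau P = [[1, 2, 4, 5], [3, 6]] has shape [4, 2].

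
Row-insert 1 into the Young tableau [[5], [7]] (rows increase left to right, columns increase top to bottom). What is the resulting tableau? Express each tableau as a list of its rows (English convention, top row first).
[[1], [5], [7]]

In row 1, 1 replaces 5 (the leftmost entry greater than 1); 5 is bumped to row 2. In row 2, 5 replaces 7 (the leftmost entry greater than 5); 7 is bumped to row 3. 7 starts a new row 3. The new tableau is [[1], [5], [7]].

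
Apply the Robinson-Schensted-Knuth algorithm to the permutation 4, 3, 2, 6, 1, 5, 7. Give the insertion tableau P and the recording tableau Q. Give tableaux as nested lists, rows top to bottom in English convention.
Insert each entry of the permutation into P by Schensted row insertion, recording in Q the position of each new cell.

After inserting 4: P = [[4]].
After inserting 3: P = [[3], [4]].
After inserting 2: P = [[2], [3], [4]].
After inserting 6: P = [[2, 6], [3], [4]].
After inserting 1: P = [[1, 6], [2], [3], [4]].
After inserting 5: P = [[1, 5], [2, 6], [3], [4]].
After inserting 7: P = [[1, 5, 7], [2, 6], [3], [4]].

So P = [[1, 5, 7], [2, 6], [3], [4]], Q = [[1, 4, 7], [2, 6], [3], [5]].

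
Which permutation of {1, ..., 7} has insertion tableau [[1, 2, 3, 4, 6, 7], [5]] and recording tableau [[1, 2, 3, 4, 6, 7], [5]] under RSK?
Reverse the RSK construction: for i from n down to 1, find the cell of Q containing i, remove the entry at that cell from P, and reverse-bump it up through P; the value ejected from row 1 is w(i).

Step i=7: Q has 7 at row 1, column 6; remove that cell from P, ejecting 7. So w(7) = 7. P is now [[1, 2, 3, 4, 6], [5]].
Step i=6: Q has 6 at row 1, column 5; remove that cell from P, ejecting 6. So w(6) = 6. P is now [[1, 2, 3, 4], [5]].
Step i=5: Q has 5 at row 2, column 1; remove 5 from row 2 of P and reverse-bump: 5 enters row 1 and ejects 4. So w(5) = 4. P is now [[1, 2, 3, 5]].
Step i=4: Q has 4 at row 1, column 4; remove that cell from P, ejecting 5. So w(4) = 5. P is now [[1, 2, 3]].
Step i=3: Q has 3 at row 1, column 3; remove that cell from P, ejecting 3. So w(3) = 3. P is now [[1, 2]].
Step i=2: Q has 2 at row 1, column 2; remove that cell from P, ejecting 2. So w(2) = 2. P is now [[1]].
Step i=1: Q has 1 at row 1, column 1; remove that cell from P, ejecting 1. So w(1) = 1. P is now [].

So w = 1 2 3 5 4 6 7.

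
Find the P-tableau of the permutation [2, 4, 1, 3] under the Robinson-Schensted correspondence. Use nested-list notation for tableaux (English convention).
P = [[1, 3], [2, 4]]

Insert 2: appended to row 1. P = [[2]].
Insert 4: appended to row 1. P = [[2, 4]].
Insert 1: 1 bumps 2 from row 1; 2 starts row 2. P = [[1, 4], [2]].
Insert 3: 3 bumps 4 from row 1; 4 appends to row 2. P = [[1, 3], [2, 4]].

So P = [[1, 3], [2, 4]].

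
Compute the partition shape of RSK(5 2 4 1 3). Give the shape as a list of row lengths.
Row-insert each entry into an empty tableau.

After inserting 5: P = [[5]].
After inserting 2: P = [[2], [5]].
After inserting 4: P = [[2, 4], [5]].
After inserting 1: P = [[1, 4], [2], [5]].
After inserting 3: P = [[1, 3], [2, 4], [5]].

The final insertion tableau P = [[1, 3], [2, 4], [5]] has shape [2, 2, 1].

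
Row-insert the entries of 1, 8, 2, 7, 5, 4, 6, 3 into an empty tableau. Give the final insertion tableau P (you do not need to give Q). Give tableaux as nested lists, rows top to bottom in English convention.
Insert 1: appended to row 1. P = [[1]].
Insert 8: appended to row 1. P = [[1, 8]].
Insert 2: 2 bumps 8 from row 1; 8 starts row 2. P = [[1, 2], [8]].
Insert 7: appended to row 1. P = [[1, 2, 7], [8]].
Insert 5: 5 bumps 7 from row 1; 7 bumps 8 from row 2; 8 starts row 3. P = [[1, 2, 5], [7], [8]].
Insert 4: 4 bumps 5 from row 1; 5 bumps 7 from row 2; 7 bumps 8 from row 3; 8 starts row 4. P = [[1, 2, 4], [5], [7], [8]].
Insert 6: appended to row 1. P = [[1, 2, 4, 6], [5], [7], [8]].
Insert 3: 3 bumps 4 from row 1; 4 bumps 5 from row 2; 5 bumps 7 from row 3; 7 bumps 8 from row 4; 8 starts row 5. P = [[1, 2, 3, 6], [4], [5], [7], [8]].

So P = [[1, 2, 3, 6], [4], [5], [7], [8]].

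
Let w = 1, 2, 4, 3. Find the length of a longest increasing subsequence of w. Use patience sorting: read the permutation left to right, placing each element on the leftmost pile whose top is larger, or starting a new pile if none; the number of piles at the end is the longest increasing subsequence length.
1: new pile. tops = [1]
2: new pile. tops = [1, 2]
4: new pile. tops = [1, 2, 4]
3: onto pile 3 (replacing 4). tops = [1, 2, 3]

3 piles, so the longest increasing subsequence has length 3.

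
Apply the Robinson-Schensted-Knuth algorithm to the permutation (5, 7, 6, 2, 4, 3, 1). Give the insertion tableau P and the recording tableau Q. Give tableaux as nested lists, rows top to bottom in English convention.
P = [[1, 3], [2, 6], [4], [5], [7]], Q = [[1, 2], [3, 5], [4], [6], [7]]

Insert each entry of the permutation into P by Schensted row insertion, recording in Q the position of each new cell.

Insert 5: appended to row 1. P = [[5]].
Insert 7: appended to row 1. P = [[5, 7]].
Insert 6: 6 bumps 7 from row 1; 7 starts row 2. P = [[5, 6], [7]].
Insert 2: 2 bumps 5 from row 1; 5 bumps 7 from row 2; 7 starts row 3. P = [[2, 6], [5], [7]].
Insert 4: 4 bumps 6 from row 1; 6 appends to row 2. P = [[2, 4], [5, 6], [7]].
Insert 3: 3 bumps 4 from row 1; 4 bumps 5 from row 2; 5 bumps 7 from row 3; 7 starts row 4. P = [[2, 3], [4, 6], [5], [7]].
Insert 1: 1 bumps 2 from row 1; 2 bumps 4 from row 2; 4 bumps 5 from row 3; 5 bumps 7 from row 4; 7 starts row 5. P = [[1, 3], [2, 6], [4], [5], [7]].

So P = [[1, 3], [2, 6], [4], [5], [7]], Q = [[1, 2], [3, 5], [4], [6], [7]].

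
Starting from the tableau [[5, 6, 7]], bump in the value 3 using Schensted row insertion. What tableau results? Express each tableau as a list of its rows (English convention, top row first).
[[3, 6, 7], [5]]

In row 1, 3 replaces 5 (the leftmost entry greater than 3); 5 is bumped to row 2. 5 starts a new row 2. The new tableau is [[3, 6, 7], [5]].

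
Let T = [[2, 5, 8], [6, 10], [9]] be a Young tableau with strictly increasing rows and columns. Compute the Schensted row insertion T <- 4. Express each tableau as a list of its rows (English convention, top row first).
In row 1, 4 replaces 5 (the leftmost entry greater than 4); 5 is bumped to row 2. In row 2, 5 replaces 6 (the leftmost entry greater than 5); 6 is bumped to row 3. In row 3, 6 replaces 9 (the leftmost entry greater than 6); 9 is bumped to row 4. 9 starts a new row 4. The new tableau is [[2, 4, 8], [5, 10], [6], [9]].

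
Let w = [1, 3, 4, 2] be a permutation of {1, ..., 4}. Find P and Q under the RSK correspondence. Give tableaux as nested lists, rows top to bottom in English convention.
P = [[1, 2, 4], [3]], Q = [[1, 2, 3], [4]]

Insert each entry of the permutation into P by Schensted row insertion, recording in Q the position of each new cell.

Insert 1: appended to row 1. P = [[1]], Q = [[1]].
Insert 3: appended to row 1. P = [[1, 3]], Q = [[1, 2]].
Insert 4: appended to row 1. P = [[1, 3, 4]], Q = [[1, 2, 3]].
Insert 2: 2 bumps 3 from row 1; 3 starts row 2. P = [[1, 2, 4], [3]], Q = [[1, 2, 3], [4]].

So P = [[1, 2, 4], [3]], Q = [[1, 2, 3], [4]].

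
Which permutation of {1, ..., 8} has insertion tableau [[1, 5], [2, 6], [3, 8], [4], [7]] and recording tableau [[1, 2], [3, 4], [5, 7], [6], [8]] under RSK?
Reverse the RSK construction: for i from n down to 1, find the cell of Q containing i, remove the entry at that cell from P, and reverse-bump it up through P; the value ejected from row 1 is w(i).

Step i=8: Q has 8 at row 5, column 1; remove 7 from row 5 of P and reverse-bump: 7 enters row 4 and ejects 4; 4 enters row 3 and ejects 3; 3 enters row 2 and ejects 2; 2 enters row 1 and ejects 1. So w(8) = 1. P is now [[2, 5], [3, 6], [4, 8], [7]].
Step i=7: Q has 7 at row 3, column 2; remove 8 from row 3 of P and reverse-bump: 8 enters row 2 and ejects 6; 6 enters row 1 and ejects 5. So w(7) = 5. P is now [[2, 6], [3, 8], [4], [7]].
Step i=6: Q has 6 at row 4, column 1; remove 7 from row 4 of P and reverse-bump: 7 enters row 3 and ejects 4; 4 enters row 2 and ejects 3; 3 enters row 1 and ejects 2. So w(6) = 2. P is now [[3, 6], [4, 8], [7]].
Step i=5: Q has 5 at row 3, column 1; remove 7 from row 3 of P and reverse-bump: 7 enters row 2 and ejects 4; 4 enters row 1 and ejects 3. So w(5) = 3. P is now [[4, 6], [7, 8]].
Step i=4: Q has 4 at row 2, column 2; remove 8 from row 2 of P and reverse-bump: 8 enters row 1 and ejects 6. So w(4) = 6. P is now [[4, 8], [7]].
Step i=3: Q has 3 at row 2, column 1; remove 7 from row 2 of P and reverse-bump: 7 enters row 1 and ejects 4. So w(3) = 4. P is now [[7, 8]].
Step i=2: Q has 2 at row 1, column 2; remove that cell from P, ejecting 8. So w(2) = 8. P is now [[7]].
Step i=1: Q has 1 at row 1, column 1; remove that cell from P, ejecting 7. So w(1) = 7. P is now [].

So w = 7 8 4 6 3 2 5 1.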